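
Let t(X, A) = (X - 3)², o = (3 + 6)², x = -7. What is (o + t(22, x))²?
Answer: 195364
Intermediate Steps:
o = 81 (o = 9² = 81)
t(X, A) = (-3 + X)²
(o + t(22, x))² = (81 + (-3 + 22)²)² = (81 + 19²)² = (81 + 361)² = 442² = 195364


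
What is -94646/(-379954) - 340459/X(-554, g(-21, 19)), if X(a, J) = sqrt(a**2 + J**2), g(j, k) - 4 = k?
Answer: 47323/189977 - 20027*sqrt(307445)/18085 ≈ -613.77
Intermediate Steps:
g(j, k) = 4 + k
X(a, J) = sqrt(J**2 + a**2)
-94646/(-379954) - 340459/X(-554, g(-21, 19)) = -94646/(-379954) - 340459/sqrt((4 + 19)**2 + (-554)**2) = -94646*(-1/379954) - 340459/sqrt(23**2 + 306916) = 47323/189977 - 340459/sqrt(529 + 306916) = 47323/189977 - 340459*sqrt(307445)/307445 = 47323/189977 - 20027*sqrt(307445)/18085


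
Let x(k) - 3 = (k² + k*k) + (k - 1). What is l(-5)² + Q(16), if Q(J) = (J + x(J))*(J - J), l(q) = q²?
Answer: 625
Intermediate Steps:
x(k) = 2 + k + 2*k² (x(k) = 3 + ((k² + k*k) + (k - 1)) = 3 + ((k² + k²) + (-1 + k)) = 3 + (2*k² + (-1 + k)) = 3 + (-1 + k + 2*k²) = 2 + k + 2*k²)
Q(J) = 0 (Q(J) = (J + (2 + J + 2*J²))*(J - J) = (2 + 2*J + 2*J²)*0 = 0)
l(-5)² + Q(16) = ((-5)²)² + 0 = 25² + 0 = 625 + 0 = 625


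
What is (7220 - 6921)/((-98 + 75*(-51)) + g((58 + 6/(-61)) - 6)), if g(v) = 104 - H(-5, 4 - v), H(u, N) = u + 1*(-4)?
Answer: -299/3810 ≈ -0.078478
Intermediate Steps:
H(u, N) = -4 + u (H(u, N) = u - 4 = -4 + u)
g(v) = 113 (g(v) = 104 - (-4 - 5) = 104 - 1*(-9) = 104 + 9 = 113)
(7220 - 6921)/((-98 + 75*(-51)) + g((58 + 6/(-61)) - 6)) = (7220 - 6921)/((-98 + 75*(-51)) + 113) = 299/((-98 - 3825) + 113) = 299/(-3923 + 113) = 299/(-3810) = 299*(-1/3810) = -299/3810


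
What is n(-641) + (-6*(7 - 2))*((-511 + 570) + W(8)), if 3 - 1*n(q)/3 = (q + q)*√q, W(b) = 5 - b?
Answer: -1671 + 3846*I*√641 ≈ -1671.0 + 97373.0*I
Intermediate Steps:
n(q) = 9 - 6*q^(3/2) (n(q) = 9 - 3*(q + q)*√q = 9 - 3*2*q*√q = 9 - 6*q^(3/2))
n(-641) + (-6*(7 - 2))*((-511 + 570) + W(8)) = (9 - (-3846)*I*√641) + (-6*(7 - 2))*((-511 + 570) + (5 - 1*8)) = (9 - (-3846)*I*√641) + (-6*5)*(59 + (5 - 8)) = (9 + 3846*I*√641) - 30*(59 - 3) = (9 + 3846*I*√641) - 30*56 = (9 + 3846*I*√641) - 1680 = -1671 + 3846*I*√641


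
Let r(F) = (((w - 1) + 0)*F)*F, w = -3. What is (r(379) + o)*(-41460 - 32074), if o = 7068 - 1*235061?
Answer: 59015226438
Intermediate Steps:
o = -227993 (o = 7068 - 235061 = -227993)
r(F) = -4*F² (r(F) = (((-3 - 1) + 0)*F)*F = ((-4 + 0)*F)*F = (-4*F)*F = -4*F²)
(r(379) + o)*(-41460 - 32074) = (-4*379² - 227993)*(-41460 - 32074) = (-4*143641 - 227993)*(-73534) = (-574564 - 227993)*(-73534) = -802557*(-73534) = 59015226438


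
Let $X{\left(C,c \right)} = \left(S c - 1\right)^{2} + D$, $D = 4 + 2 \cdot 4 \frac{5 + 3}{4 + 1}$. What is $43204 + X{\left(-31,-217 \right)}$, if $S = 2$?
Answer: $\frac{1162229}{5} \approx 2.3245 \cdot 10^{5}$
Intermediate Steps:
$D = \frac{84}{5}$ ($D = 4 + 2 \cdot 4 \cdot \frac{8}{5} = 4 + 2 \cdot \frac{32}{5} = 4 + \frac{64}{5} = \frac{84}{5} \approx 16.8$)
$X{\left(C,c \right)} = \frac{84}{5} + \left(-1 + 2 c\right)^{2}$ ($X{\left(C,c \right)} = \left(2 c - 1\right)^{2} + \frac{84}{5} = \left(-1 + 2 c\right)^{2} + \frac{84}{5} = \frac{84}{5} + \left(-1 + 2 c\right)^{2}$)
$43204 + X{\left(-31,-217 \right)} = 43204 + \left(\frac{84}{5} + \left(-1 + 2 \left(-217\right)\right)^{2}\right) = 43204 + \left(\frac{84}{5} + \left(-1 - 434\right)^{2}\right) = 43204 + \left(\frac{84}{5} + \left(-435\right)^{2}\right) = 43204 + \left(\frac{84}{5} + 189225\right) = 43204 + \frac{946209}{5} = \frac{1162229}{5}$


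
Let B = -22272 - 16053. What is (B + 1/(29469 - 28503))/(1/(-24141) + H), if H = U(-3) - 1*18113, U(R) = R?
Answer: 297915623603/140822950954 ≈ 2.1155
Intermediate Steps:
B = -38325
H = -18116 (H = -3 - 1*18113 = -3 - 18113 = -18116)
(B + 1/(29469 - 28503))/(1/(-24141) + H) = (-38325 + 1/(29469 - 28503))/(1/(-24141) - 18116) = (-38325 + 1/966)/(-1/24141 - 18116) = (-38325 + 1/966)/(-437338357/24141) = -37021949/966*(-24141/437338357) = 297915623603/140822950954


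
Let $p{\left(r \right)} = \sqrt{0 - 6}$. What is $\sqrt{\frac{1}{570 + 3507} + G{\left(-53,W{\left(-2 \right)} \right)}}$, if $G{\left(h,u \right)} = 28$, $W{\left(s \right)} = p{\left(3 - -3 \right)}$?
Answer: $\frac{\sqrt{51713121}}{1359} \approx 5.2915$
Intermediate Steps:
$p{\left(r \right)} = i \sqrt{6}$ ($p{\left(r \right)} = \sqrt{0 - 6} = \sqrt{-6} = i \sqrt{6}$)
$W{\left(s \right)} = i \sqrt{6}$
$\sqrt{\frac{1}{570 + 3507} + G{\left(-53,W{\left(-2 \right)} \right)}} = \sqrt{\frac{1}{570 + 3507} + 28} = \sqrt{\frac{1}{4077} + 28} = \sqrt{\frac{114157}{4077}} = \frac{\sqrt{51713121}}{1359}$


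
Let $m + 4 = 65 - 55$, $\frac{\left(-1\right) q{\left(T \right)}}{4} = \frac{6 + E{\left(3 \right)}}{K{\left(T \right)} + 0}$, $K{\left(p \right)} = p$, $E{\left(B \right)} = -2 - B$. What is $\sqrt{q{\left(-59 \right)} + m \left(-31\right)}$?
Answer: $\frac{i \sqrt{647230}}{59} \approx 13.636 i$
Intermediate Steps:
$q{\left(T \right)} = - \frac{4}{T}$ ($q{\left(T \right)} = - 4 \frac{6 - 5}{T + 0} = - 4 \frac{6 - 5}{T} = - 4 \cdot 1 \frac{1}{T} = - \frac{4}{T}$)
$m = 6$ ($m = -4 + \left(65 - 55\right) = -4 + 10 = 6$)
$\sqrt{q{\left(-59 \right)} + m \left(-31\right)} = \sqrt{- \frac{4}{-59} + 6 \left(-31\right)} = \sqrt{\left(-4\right) \left(- \frac{1}{59}\right) - 186} = \sqrt{\frac{4}{59} - 186} = \sqrt{- \frac{10970}{59}} = \frac{i \sqrt{647230}}{59}$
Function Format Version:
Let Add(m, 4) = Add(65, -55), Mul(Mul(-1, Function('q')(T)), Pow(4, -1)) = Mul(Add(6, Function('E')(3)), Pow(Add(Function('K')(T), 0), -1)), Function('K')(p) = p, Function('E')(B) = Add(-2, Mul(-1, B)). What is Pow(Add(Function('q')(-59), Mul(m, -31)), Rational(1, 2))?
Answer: Mul(Rational(1, 59), I, Pow(647230, Rational(1, 2))) ≈ Mul(13.636, I)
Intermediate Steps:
Function('q')(T) = Mul(-4, Pow(T, -1)) (Function('q')(T) = Mul(-4, Mul(Add(6, Add(-2, Mul(-1, 3))), Pow(Add(T, 0), -1))) = Mul(-4, Mul(Add(6, Add(-2, -3)), Pow(T, -1))) = Mul(-4, Mul(Add(6, -5), Pow(T, -1))) = Mul(-4, Mul(1, Pow(T, -1))) = Mul(-4, Pow(T, -1)))
m = 6 (m = Add(-4, Add(65, -55)) = Add(-4, 10) = 6)
Pow(Add(Function('q')(-59), Mul(m, -31)), Rational(1, 2)) = Pow(Add(Mul(-4, Pow(-59, -1)), Mul(6, -31)), Rational(1, 2)) = Pow(Add(Mul(-4, Rational(-1, 59)), -186), Rational(1, 2)) = Pow(Add(Rational(4, 59), -186), Rational(1, 2)) = Pow(Rational(-10970, 59), Rational(1, 2)) = Mul(Rational(1, 59), I, Pow(647230, Rational(1, 2)))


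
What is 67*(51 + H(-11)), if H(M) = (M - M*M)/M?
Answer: 4221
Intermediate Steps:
H(M) = (M - M**2)/M
67*(51 + H(-11)) = 67*(51 + (1 - 1*(-11))) = 67*(51 + (1 + 11)) = 67*(51 + 12) = 67*63 = 4221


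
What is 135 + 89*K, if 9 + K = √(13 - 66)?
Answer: -666 + 89*I*√53 ≈ -666.0 + 647.93*I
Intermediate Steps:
K = -9 + I*√53 (K = -9 + √(13 - 66) = -9 + √(-53) = -9 + I*√53 ≈ -9.0 + 7.2801*I)
135 + 89*K = 135 + 89*(-9 + I*√53) = 135 + (-801 + 89*I*√53) = -666 + 89*I*√53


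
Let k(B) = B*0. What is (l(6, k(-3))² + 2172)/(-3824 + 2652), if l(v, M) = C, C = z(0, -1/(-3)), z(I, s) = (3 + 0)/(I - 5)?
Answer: -54309/29300 ≈ -1.8535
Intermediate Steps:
z(I, s) = 3/(-5 + I)
k(B) = 0
C = -⅗ (C = 3/(-5 + 0) = 3/(-5) = 3*(-⅕) = -⅗ ≈ -0.60000)
l(v, M) = -⅗
(l(6, k(-3))² + 2172)/(-3824 + 2652) = ((-⅗)² + 2172)/(-3824 + 2652) = (9/25 + 2172)/(-1172) = (54309/25)*(-1/1172) = -54309/29300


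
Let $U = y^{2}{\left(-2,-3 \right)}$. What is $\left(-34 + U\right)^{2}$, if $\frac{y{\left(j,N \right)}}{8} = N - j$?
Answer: $900$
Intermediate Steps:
$y{\left(j,N \right)} = - 8 j + 8 N$ ($y{\left(j,N \right)} = 8 \left(N - j\right) = - 8 j + 8 N$)
$U = 64$ ($U = \left(\left(-8\right) \left(-2\right) + 8 \left(-3\right)\right)^{2} = \left(16 - 24\right)^{2} = \left(-8\right)^{2} = 64$)
$\left(-34 + U\right)^{2} = \left(-34 + 64\right)^{2} = 30^{2} = 900$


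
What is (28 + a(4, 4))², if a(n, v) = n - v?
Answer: 784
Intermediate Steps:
(28 + a(4, 4))² = (28 + (4 - 1*4))² = (28 + (4 - 4))² = (28 + 0)² = 28² = 784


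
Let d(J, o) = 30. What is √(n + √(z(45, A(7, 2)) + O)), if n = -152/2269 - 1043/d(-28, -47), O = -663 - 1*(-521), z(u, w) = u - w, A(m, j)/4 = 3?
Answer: √(-161402614890 + 4633524900*I*√109)/68070 ≈ 0.87491 + 5.9665*I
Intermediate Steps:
A(m, j) = 12 (A(m, j) = 4*3 = 12)
O = -142 (O = -663 + 521 = -142)
n = -2371127/68070 (n = -152/2269 - 1043/30 = -2371127/68070 ≈ -34.834)
√(n + √(z(45, A(7, 2)) + O)) = √(-2371127/68070 + √((45 - 1*12) - 142)) = √(-2371127/68070 + √((45 - 12) - 142)) = √(-2371127/68070 + √(33 - 142)) = √(-2371127/68070 + √(-109)) = √(-2371127/68070 + I*√109)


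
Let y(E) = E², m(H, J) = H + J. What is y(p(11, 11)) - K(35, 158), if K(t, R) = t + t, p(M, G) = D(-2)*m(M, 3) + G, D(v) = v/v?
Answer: 555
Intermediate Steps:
D(v) = 1
p(M, G) = 3 + G + M (p(M, G) = 1*(M + 3) + G = 1*(3 + M) + G = (3 + M) + G = 3 + G + M)
K(t, R) = 2*t
y(p(11, 11)) - K(35, 158) = (3 + 11 + 11)² - 2*35 = 25² - 1*70 = 625 - 70 = 555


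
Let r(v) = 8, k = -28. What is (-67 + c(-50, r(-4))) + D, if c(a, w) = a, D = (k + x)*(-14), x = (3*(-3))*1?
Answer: 401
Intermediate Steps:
x = -9 (x = -9*1 = -9)
D = 518 (D = (-28 - 9)*(-14) = -37*(-14) = 518)
(-67 + c(-50, r(-4))) + D = (-67 - 50) + 518 = -117 + 518 = 401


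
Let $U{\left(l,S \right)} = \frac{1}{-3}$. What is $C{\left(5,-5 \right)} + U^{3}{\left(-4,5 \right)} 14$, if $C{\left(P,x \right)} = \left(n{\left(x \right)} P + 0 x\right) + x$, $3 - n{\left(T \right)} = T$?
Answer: $\frac{931}{27} \approx 34.482$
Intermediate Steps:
$U{\left(l,S \right)} = - \frac{1}{3}$
$n{\left(T \right)} = 3 - T$
$C{\left(P,x \right)} = x + P \left(3 - x\right)$ ($C{\left(P,x \right)} = \left(\left(3 - x\right) P + 0 x\right) + x = \left(P \left(3 - x\right) + 0\right) + x = P \left(3 - x\right) + x = x + P \left(3 - x\right)$)
$C{\left(5,-5 \right)} + U^{3}{\left(-4,5 \right)} 14 = \left(-5 - 5 \left(-3 - 5\right)\right) + \left(- \frac{1}{3}\right)^{3} \cdot 14 = \left(-5 - 5 \left(-8\right)\right) - \frac{14}{27} = \left(-5 + 40\right) - \frac{14}{27} = 35 - \frac{14}{27} = \frac{931}{27}$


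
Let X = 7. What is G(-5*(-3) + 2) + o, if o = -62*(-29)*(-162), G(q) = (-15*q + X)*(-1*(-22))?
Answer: -296732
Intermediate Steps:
G(q) = 154 - 330*q (G(q) = (-15*q + 7)*(-1*(-22)) = (7 - 15*q)*22 = 154 - 330*q)
o = -291276 (o = 1798*(-162) = -291276)
G(-5*(-3) + 2) + o = (154 - 330*(-5*(-3) + 2)) - 291276 = (154 - 330*(15 + 2)) - 291276 = (154 - 330*17) - 291276 = (154 - 5610) - 291276 = -5456 - 291276 = -296732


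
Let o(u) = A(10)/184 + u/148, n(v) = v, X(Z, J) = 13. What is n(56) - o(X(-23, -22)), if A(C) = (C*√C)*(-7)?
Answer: 8275/148 + 35*√10/92 ≈ 57.115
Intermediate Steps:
A(C) = -7*C^(3/2) (A(C) = C^(3/2)*(-7) = -7*C^(3/2))
o(u) = -35*√10/92 + u/148 (o(u) = -70*√10/184 + u/148 = -70*√10*(1/184) + u*(1/148) = -70*√10*(1/184) + u/148 = -35*√10/92 + u/148)
n(56) - o(X(-23, -22)) = 56 - (-35*√10/92 + (1/148)*13) = 56 - (-35*√10/92 + 13/148) = 56 - (13/148 - 35*√10/92) = 56 + (-13/148 + 35*√10/92) = 8275/148 + 35*√10/92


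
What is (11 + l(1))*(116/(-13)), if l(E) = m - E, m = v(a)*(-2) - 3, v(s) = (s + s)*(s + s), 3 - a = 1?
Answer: 2900/13 ≈ 223.08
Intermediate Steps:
a = 2 (a = 3 - 1*1 = 3 - 1 = 2)
v(s) = 4*s² (v(s) = (2*s)*(2*s) = 4*s²)
m = -35 (m = (4*2²)*(-2) - 3 = (4*4)*(-2) - 3 = 16*(-2) - 3 = -32 - 3 = -35)
l(E) = -35 - E
(11 + l(1))*(116/(-13)) = (11 + (-35 - 1*1))*(116/(-13)) = (11 + (-35 - 1))*(116*(-1/13)) = (11 - 36)*(-116/13) = -25*(-116/13) = 2900/13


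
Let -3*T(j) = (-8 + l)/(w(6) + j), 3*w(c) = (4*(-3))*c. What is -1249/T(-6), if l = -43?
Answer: 37470/17 ≈ 2204.1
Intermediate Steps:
w(c) = -4*c (w(c) = ((4*(-3))*c)/3 = (-12*c)/3 = -4*c)
T(j) = 17/(-24 + j) (T(j) = -(-8 - 43)/(3*(-4*6 + j)) = -(-17)/(-24 + j) = 17/(-24 + j))
-1249/T(-6) = -1249/(17/(-24 - 6)) = -1249/(17/(-30)) = -1249/(17*(-1/30)) = -1249/(-17/30) = -1249*(-30/17) = 37470/17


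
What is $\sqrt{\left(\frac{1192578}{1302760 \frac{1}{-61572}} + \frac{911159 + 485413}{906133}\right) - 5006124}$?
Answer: $\frac{i \sqrt{110229203262117787120382667285}}{147559228385} \approx 2250.0 i$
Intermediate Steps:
$\sqrt{\left(\frac{1192578}{1302760 \frac{1}{-61572}} + \frac{911159 + 485413}{906133}\right) - 5006124} = \sqrt{\left(\frac{1192578}{1302760 \left(- \frac{1}{61572}\right)} + 1396572 \cdot \frac{1}{906133}\right) - 5006124} = \sqrt{\left(\frac{1192578}{- \frac{325690}{15393}} + \frac{1396572}{906133}\right) - 5006124} = \sqrt{\left(1192578 \left(- \frac{15393}{325690}\right) + \frac{1396572}{906133}\right) - 5006124} = \sqrt{\left(- \frac{9178676577}{162845} + \frac{1396572}{906133}\right) - 5006124} = \sqrt{- \frac{8316874317979401}{147559228385} - 5006124} = \sqrt{- \frac{747016668957609141}{147559228385}} = \frac{i \sqrt{110229203262117787120382667285}}{147559228385}$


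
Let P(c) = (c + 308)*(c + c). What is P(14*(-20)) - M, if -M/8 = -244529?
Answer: -1971912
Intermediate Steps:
M = 1956232 (M = -8*(-244529) = 1956232)
P(c) = 2*c*(308 + c) (P(c) = (308 + c)*(2*c) = 2*c*(308 + c))
P(14*(-20)) - M = 2*(14*(-20))*(308 + 14*(-20)) - 1*1956232 = 2*(-280)*(308 - 280) - 1956232 = 2*(-280)*28 - 1956232 = -15680 - 1956232 = -1971912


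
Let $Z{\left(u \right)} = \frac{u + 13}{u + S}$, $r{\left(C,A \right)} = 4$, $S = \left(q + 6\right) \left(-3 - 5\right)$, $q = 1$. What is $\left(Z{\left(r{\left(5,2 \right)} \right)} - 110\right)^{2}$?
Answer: $\frac{32913169}{2704} \approx 12172.0$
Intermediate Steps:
$S = -56$ ($S = \left(1 + 6\right) \left(-3 - 5\right) = 7 \left(-8\right) = -56$)
$Z{\left(u \right)} = \frac{13 + u}{-56 + u}$ ($Z{\left(u \right)} = \frac{u + 13}{u - 56} = \frac{13 + u}{-56 + u}$)
$\left(Z{\left(r{\left(5,2 \right)} \right)} - 110\right)^{2} = \left(\frac{13 + 4}{-56 + 4} - 110\right)^{2} = \left(\frac{1}{-52} \cdot 17 - 110\right)^{2} = \left(\left(- \frac{1}{52}\right) 17 - 110\right)^{2} = \left(- \frac{17}{52} - 110\right)^{2} = \left(- \frac{5737}{52}\right)^{2} = \frac{32913169}{2704}$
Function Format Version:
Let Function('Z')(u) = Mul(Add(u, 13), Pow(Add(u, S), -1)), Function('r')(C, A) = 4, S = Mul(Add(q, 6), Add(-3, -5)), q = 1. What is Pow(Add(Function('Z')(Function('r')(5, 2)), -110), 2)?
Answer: Rational(32913169, 2704) ≈ 12172.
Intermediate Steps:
S = -56 (S = Mul(Add(1, 6), Add(-3, -5)) = Mul(7, -8) = -56)
Function('Z')(u) = Mul(Pow(Add(-56, u), -1), Add(13, u)) (Function('Z')(u) = Mul(Add(u, 13), Pow(Add(u, -56), -1)) = Mul(Add(13, u), Pow(Add(-56, u), -1)) = Mul(Pow(Add(-56, u), -1), Add(13, u)))
Pow(Add(Function('Z')(Function('r')(5, 2)), -110), 2) = Pow(Add(Mul(Pow(Add(-56, 4), -1), Add(13, 4)), -110), 2) = Pow(Add(Mul(Pow(-52, -1), 17), -110), 2) = Pow(Add(Mul(Rational(-1, 52), 17), -110), 2) = Pow(Add(Rational(-17, 52), -110), 2) = Pow(Rational(-5737, 52), 2) = Rational(32913169, 2704)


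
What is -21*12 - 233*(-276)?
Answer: 64056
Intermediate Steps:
-21*12 - 233*(-276) = -252 + 64308 = 64056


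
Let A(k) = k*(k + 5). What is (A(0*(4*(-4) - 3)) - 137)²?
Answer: 18769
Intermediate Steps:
A(k) = k*(5 + k)
(A(0*(4*(-4) - 3)) - 137)² = ((0*(4*(-4) - 3))*(5 + 0*(4*(-4) - 3)) - 137)² = ((0*(-16 - 3))*(5 + 0*(-16 - 3)) - 137)² = ((0*(-19))*(5 + 0*(-19)) - 137)² = (0*(5 + 0) - 137)² = (0*5 - 137)² = (0 - 137)² = (-137)² = 18769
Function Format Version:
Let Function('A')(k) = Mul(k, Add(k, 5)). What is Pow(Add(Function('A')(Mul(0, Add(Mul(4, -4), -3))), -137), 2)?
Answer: 18769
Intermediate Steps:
Function('A')(k) = Mul(k, Add(5, k))
Pow(Add(Function('A')(Mul(0, Add(Mul(4, -4), -3))), -137), 2) = Pow(Add(Mul(Mul(0, Add(Mul(4, -4), -3)), Add(5, Mul(0, Add(Mul(4, -4), -3)))), -137), 2) = Pow(Add(Mul(Mul(0, Add(-16, -3)), Add(5, Mul(0, Add(-16, -3)))), -137), 2) = Pow(Add(Mul(Mul(0, -19), Add(5, Mul(0, -19))), -137), 2) = Pow(Add(Mul(0, Add(5, 0)), -137), 2) = Pow(Add(Mul(0, 5), -137), 2) = Pow(Add(0, -137), 2) = Pow(-137, 2) = 18769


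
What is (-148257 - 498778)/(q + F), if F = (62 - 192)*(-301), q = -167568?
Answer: 647035/128438 ≈ 5.0377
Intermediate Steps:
F = 39130 (F = -130*(-301) = 39130)
(-148257 - 498778)/(q + F) = (-148257 - 498778)/(-167568 + 39130) = -647035/(-128438) = -647035*(-1/128438) = 647035/128438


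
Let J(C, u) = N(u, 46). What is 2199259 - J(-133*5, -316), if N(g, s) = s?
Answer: 2199213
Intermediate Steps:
J(C, u) = 46
2199259 - J(-133*5, -316) = 2199259 - 1*46 = 2199259 - 46 = 2199213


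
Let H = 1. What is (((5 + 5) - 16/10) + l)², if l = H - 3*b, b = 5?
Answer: 784/25 ≈ 31.360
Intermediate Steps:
l = -14 (l = 1 - 3*5 = 1 - 15 = -14)
(((5 + 5) - 16/10) + l)² = (((5 + 5) - 16/10) - 14)² = ((10 - 16*⅒) - 14)² = ((10 - 8/5) - 14)² = (42/5 - 14)² = (-28/5)² = 784/25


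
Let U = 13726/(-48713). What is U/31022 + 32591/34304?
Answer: 24625111667361/25919668214272 ≈ 0.95006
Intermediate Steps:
U = -13726/48713 (U = 13726*(-1/48713) = -13726/48713 ≈ -0.28177)
U/31022 + 32591/34304 = -13726/48713/31022 + 32591/34304 = -13726/48713*1/31022 + 32591*(1/34304) = -6863/755587343 + 32591/34304 = 24625111667361/25919668214272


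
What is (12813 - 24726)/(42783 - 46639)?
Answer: 11913/3856 ≈ 3.0895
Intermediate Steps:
(12813 - 24726)/(42783 - 46639) = -11913/(-3856) = -11913*(-1/3856) = 11913/3856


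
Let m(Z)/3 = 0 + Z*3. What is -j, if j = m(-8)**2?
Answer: -5184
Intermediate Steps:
m(Z) = 9*Z (m(Z) = 3*(0 + Z*3) = 3*(0 + 3*Z) = 3*(3*Z) = 9*Z)
j = 5184 (j = (9*(-8))**2 = (-72)**2 = 5184)
-j = -1*5184 = -5184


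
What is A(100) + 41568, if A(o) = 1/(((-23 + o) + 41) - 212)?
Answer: 3907391/94 ≈ 41568.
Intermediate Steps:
A(o) = 1/(-194 + o) (A(o) = 1/((18 + o) - 212) = 1/(-194 + o))
A(100) + 41568 = 1/(-194 + 100) + 41568 = 1/(-94) + 41568 = -1/94 + 41568 = 3907391/94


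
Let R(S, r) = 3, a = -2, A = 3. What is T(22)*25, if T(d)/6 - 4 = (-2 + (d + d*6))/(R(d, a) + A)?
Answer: 4400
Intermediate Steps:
T(d) = 22 + 7*d (T(d) = 24 + 6*((-2 + (d + d*6))/(3 + 3)) = 24 + 6*((-2 + (d + 6*d))/6) = 24 + 6*((-2 + 7*d)*(⅙)) = 24 + 6*(-⅓ + 7*d/6) = 24 + (-2 + 7*d) = 22 + 7*d)
T(22)*25 = (22 + 7*22)*25 = (22 + 154)*25 = 176*25 = 4400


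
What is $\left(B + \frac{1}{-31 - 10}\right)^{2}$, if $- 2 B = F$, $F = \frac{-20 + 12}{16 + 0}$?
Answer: $\frac{1369}{26896} \approx 0.0509$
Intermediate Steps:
$F = - \frac{1}{2}$ ($F = - \frac{8}{16} = \left(-8\right) \frac{1}{16} = - \frac{1}{2} \approx -0.5$)
$B = \frac{1}{4}$ ($B = \left(- \frac{1}{2}\right) \left(- \frac{1}{2}\right) = \frac{1}{4} \approx 0.25$)
$\left(B + \frac{1}{-31 - 10}\right)^{2} = \left(\frac{1}{4} + \frac{1}{-31 - 10}\right)^{2} = \left(\frac{1}{4} + \frac{1}{-41}\right)^{2} = \left(\frac{1}{4} - \frac{1}{41}\right)^{2} = \left(\frac{37}{164}\right)^{2} = \frac{1369}{26896}$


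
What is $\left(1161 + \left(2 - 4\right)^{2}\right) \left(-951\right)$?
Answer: $-1107915$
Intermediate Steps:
$\left(1161 + \left(2 - 4\right)^{2}\right) \left(-951\right) = \left(1161 + \left(-2\right)^{2}\right) \left(-951\right) = \left(1161 + 4\right) \left(-951\right) = 1165 \left(-951\right) = -1107915$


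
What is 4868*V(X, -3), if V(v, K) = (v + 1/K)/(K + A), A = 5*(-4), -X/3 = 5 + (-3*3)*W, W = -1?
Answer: 618236/69 ≈ 8959.9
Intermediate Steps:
X = -42 (X = -3*(5 - 3*3*(-1)) = -3*(5 - 9*(-1)) = -3*(5 + 9) = -3*14 = -42)
A = -20
V(v, K) = (v + 1/K)/(-20 + K) (V(v, K) = (v + 1/K)/(K - 20) = (v + 1/K)/(-20 + K))
4868*V(X, -3) = 4868*((1 - 3*(-42))/((-3)*(-20 - 3))) = 4868*(-⅓*(1 + 126)/(-23)) = 4868*(-⅓*(-1/23)*127) = 4868*(127/69) = 618236/69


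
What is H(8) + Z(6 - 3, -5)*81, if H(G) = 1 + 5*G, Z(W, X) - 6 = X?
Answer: 122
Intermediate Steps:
Z(W, X) = 6 + X
H(8) + Z(6 - 3, -5)*81 = (1 + 5*8) + (6 - 5)*81 = (1 + 40) + 1*81 = 41 + 81 = 122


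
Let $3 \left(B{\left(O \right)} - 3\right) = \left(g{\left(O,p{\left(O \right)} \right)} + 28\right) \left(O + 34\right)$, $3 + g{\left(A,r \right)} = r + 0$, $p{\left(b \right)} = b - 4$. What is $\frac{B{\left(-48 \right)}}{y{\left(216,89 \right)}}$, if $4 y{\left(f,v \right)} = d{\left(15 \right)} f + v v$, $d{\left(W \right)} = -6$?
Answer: $\frac{516}{6625} \approx 0.077887$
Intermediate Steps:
$p{\left(b \right)} = -4 + b$ ($p{\left(b \right)} = b - 4 = -4 + b$)
$g{\left(A,r \right)} = -3 + r$ ($g{\left(A,r \right)} = -3 + \left(r + 0\right) = -3 + r$)
$y{\left(f,v \right)} = - \frac{3 f}{2} + \frac{v^{2}}{4}$ ($y{\left(f,v \right)} = \frac{- 6 f + v v}{4} = \frac{- 6 f + v^{2}}{4} = \frac{v^{2} - 6 f}{4} = - \frac{3 f}{2} + \frac{v^{2}}{4}$)
$B{\left(O \right)} = 3 + \frac{\left(21 + O\right) \left(34 + O\right)}{3}$ ($B{\left(O \right)} = 3 + \frac{\left(\left(-3 + \left(-4 + O\right)\right) + 28\right) \left(O + 34\right)}{3} = 3 + \frac{\left(\left(-7 + O\right) + 28\right) \left(34 + O\right)}{3} = 3 + \frac{\left(21 + O\right) \left(34 + O\right)}{3}$)
$\frac{B{\left(-48 \right)}}{y{\left(216,89 \right)}} = \frac{241 + \frac{\left(-48\right)^{2}}{3} + \frac{55}{3} \left(-48\right)}{\left(- \frac{3}{2}\right) 216 + \frac{89^{2}}{4}} = \frac{241 + \frac{1}{3} \cdot 2304 - 880}{-324 + \frac{1}{4} \cdot 7921} = \frac{241 + 768 - 880}{-324 + \frac{7921}{4}} = \frac{129}{\frac{6625}{4}} = 129 \cdot \frac{4}{6625} = \frac{516}{6625}$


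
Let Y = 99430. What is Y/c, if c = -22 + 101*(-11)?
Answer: -99430/1133 ≈ -87.758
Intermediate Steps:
c = -1133 (c = -22 - 1111 = -1133)
Y/c = 99430/(-1133) = 99430*(-1/1133) = -99430/1133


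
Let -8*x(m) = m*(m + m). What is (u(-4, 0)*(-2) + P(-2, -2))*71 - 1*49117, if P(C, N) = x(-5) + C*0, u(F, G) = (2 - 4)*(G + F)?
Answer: -202787/4 ≈ -50697.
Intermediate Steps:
x(m) = -m²/4 (x(m) = -m*(m + m)/8 = -m*2*m/8 = -m²/4)
u(F, G) = -2*F - 2*G (u(F, G) = -2*(F + G) = -2*F - 2*G)
P(C, N) = -25/4 (P(C, N) = -¼*(-5)² + C*0 = -¼*25 + 0 = -25/4 + 0 = -25/4)
(u(-4, 0)*(-2) + P(-2, -2))*71 - 1*49117 = ((-2*(-4) - 2*0)*(-2) - 25/4)*71 - 1*49117 = ((8 + 0)*(-2) - 25/4)*71 - 49117 = (8*(-2) - 25/4)*71 - 49117 = (-16 - 25/4)*71 - 49117 = -89/4*71 - 49117 = -6319/4 - 49117 = -202787/4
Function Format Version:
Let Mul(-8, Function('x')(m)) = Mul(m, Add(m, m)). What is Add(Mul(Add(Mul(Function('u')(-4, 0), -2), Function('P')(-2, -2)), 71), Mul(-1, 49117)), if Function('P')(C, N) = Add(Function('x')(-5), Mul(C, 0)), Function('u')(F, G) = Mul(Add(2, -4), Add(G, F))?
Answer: Rational(-202787, 4) ≈ -50697.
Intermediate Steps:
Function('x')(m) = Mul(Rational(-1, 4), Pow(m, 2)) (Function('x')(m) = Mul(Rational(-1, 8), Mul(m, Add(m, m))) = Mul(Rational(-1, 8), Mul(m, Mul(2, m))) = Mul(Rational(-1, 8), Mul(2, Pow(m, 2))) = Mul(Rational(-1, 4), Pow(m, 2)))
Function('u')(F, G) = Add(Mul(-2, F), Mul(-2, G)) (Function('u')(F, G) = Mul(-2, Add(F, G)) = Add(Mul(-2, F), Mul(-2, G)))
Function('P')(C, N) = Rational(-25, 4) (Function('P')(C, N) = Add(Mul(Rational(-1, 4), Pow(-5, 2)), Mul(C, 0)) = Add(Mul(Rational(-1, 4), 25), 0) = Add(Rational(-25, 4), 0) = Rational(-25, 4))
Add(Mul(Add(Mul(Function('u')(-4, 0), -2), Function('P')(-2, -2)), 71), Mul(-1, 49117)) = Add(Mul(Add(Mul(Add(Mul(-2, -4), Mul(-2, 0)), -2), Rational(-25, 4)), 71), Mul(-1, 49117)) = Add(Mul(Add(Mul(Add(8, 0), -2), Rational(-25, 4)), 71), -49117) = Add(Mul(Add(Mul(8, -2), Rational(-25, 4)), 71), -49117) = Add(Mul(Add(-16, Rational(-25, 4)), 71), -49117) = Add(Mul(Rational(-89, 4), 71), -49117) = Add(Rational(-6319, 4), -49117) = Rational(-202787, 4)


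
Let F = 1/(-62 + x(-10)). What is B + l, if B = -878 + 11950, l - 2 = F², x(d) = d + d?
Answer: 74461577/6724 ≈ 11074.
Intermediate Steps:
x(d) = 2*d
F = -1/82 (F = 1/(-62 + 2*(-10)) = 1/(-62 - 20) = 1/(-82) = -1/82 ≈ -0.012195)
l = 13449/6724 (l = 2 + (-1/82)² = 2 + 1/6724 = 13449/6724 ≈ 2.0001)
B = 11072
B + l = 11072 + 13449/6724 = 74461577/6724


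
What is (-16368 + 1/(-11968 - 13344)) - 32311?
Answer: -1232162849/25312 ≈ -48679.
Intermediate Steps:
(-16368 + 1/(-11968 - 13344)) - 32311 = (-16368 + 1/(-25312)) - 32311 = (-16368 - 1/25312) - 32311 = -414306817/25312 - 32311 = -1232162849/25312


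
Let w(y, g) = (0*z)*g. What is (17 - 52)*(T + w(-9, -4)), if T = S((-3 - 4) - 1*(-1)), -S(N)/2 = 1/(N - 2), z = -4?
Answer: -35/4 ≈ -8.7500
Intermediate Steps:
w(y, g) = 0 (w(y, g) = (0*(-4))*g = 0*g = 0)
S(N) = -2/(-2 + N) (S(N) = -2/(N - 2) = -2/(-2 + N))
T = ¼ (T = -2/(-2 + ((-3 - 4) - 1*(-1))) = -2/(-2 + (-7 + 1)) = -2/(-2 - 6) = -2/(-8) = -2*(-⅛) = ¼ ≈ 0.25000)
(17 - 52)*(T + w(-9, -4)) = (17 - 52)*(¼ + 0) = -35*¼ = -35/4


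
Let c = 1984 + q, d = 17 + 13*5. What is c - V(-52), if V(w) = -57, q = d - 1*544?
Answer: 1579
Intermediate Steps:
d = 82 (d = 17 + 65 = 82)
q = -462 (q = 82 - 1*544 = 82 - 544 = -462)
c = 1522 (c = 1984 - 462 = 1522)
c - V(-52) = 1522 - 1*(-57) = 1522 + 57 = 1579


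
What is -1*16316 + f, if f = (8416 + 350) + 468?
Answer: -7082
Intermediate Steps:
f = 9234 (f = 8766 + 468 = 9234)
-1*16316 + f = -1*16316 + 9234 = -16316 + 9234 = -7082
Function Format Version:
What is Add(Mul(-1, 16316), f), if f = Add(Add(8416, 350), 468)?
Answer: -7082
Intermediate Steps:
f = 9234 (f = Add(8766, 468) = 9234)
Add(Mul(-1, 16316), f) = Add(Mul(-1, 16316), 9234) = Add(-16316, 9234) = -7082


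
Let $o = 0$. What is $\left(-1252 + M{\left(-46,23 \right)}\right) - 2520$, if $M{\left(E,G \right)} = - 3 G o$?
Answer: $-3772$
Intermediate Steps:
$M{\left(E,G \right)} = 0$ ($M{\left(E,G \right)} = - 3 G 0 = 0$)
$\left(-1252 + M{\left(-46,23 \right)}\right) - 2520 = \left(-1252 + 0\right) - 2520 = -1252 - 2520 = -3772$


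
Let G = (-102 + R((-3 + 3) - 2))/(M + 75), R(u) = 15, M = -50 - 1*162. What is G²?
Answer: 7569/18769 ≈ 0.40327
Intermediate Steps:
M = -212 (M = -50 - 162 = -212)
G = 87/137 (G = (-102 + 15)/(-212 + 75) = -87/(-137) = -87*(-1/137) = 87/137 ≈ 0.63504)
G² = (87/137)² = 7569/18769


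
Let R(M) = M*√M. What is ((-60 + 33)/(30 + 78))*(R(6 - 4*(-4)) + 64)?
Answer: -16 - 11*√22/2 ≈ -41.797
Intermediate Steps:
R(M) = M^(3/2)
((-60 + 33)/(30 + 78))*(R(6 - 4*(-4)) + 64) = ((-60 + 33)/(30 + 78))*((6 - 4*(-4))^(3/2) + 64) = (-27/108)*((6 + 16)^(3/2) + 64) = (-27*1/108)*(22^(3/2) + 64) = -(22*√22 + 64)/4 = -(64 + 22*√22)/4 = -16 - 11*√22/2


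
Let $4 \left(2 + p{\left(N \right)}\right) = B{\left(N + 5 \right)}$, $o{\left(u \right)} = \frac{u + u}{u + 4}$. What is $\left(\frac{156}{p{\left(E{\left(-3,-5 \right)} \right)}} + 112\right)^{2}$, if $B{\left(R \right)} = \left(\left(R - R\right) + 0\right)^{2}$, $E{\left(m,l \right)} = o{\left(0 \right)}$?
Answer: $1156$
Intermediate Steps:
$o{\left(u \right)} = \frac{2 u}{4 + u}$
$E{\left(m,l \right)} = 0$ ($E{\left(m,l \right)} = 2 \cdot 0 \frac{1}{4 + 0} = 2 \cdot 0 \cdot \frac{1}{4} = 0$)
$B{\left(R \right)} = 0$ ($B{\left(R \right)} = \left(0 + 0\right)^{2} = 0^{2} = 0$)
$p{\left(N \right)} = -2$ ($p{\left(N \right)} = -2 + \frac{1}{4} \cdot 0 = -2 + 0 = -2$)
$\left(\frac{156}{p{\left(E{\left(-3,-5 \right)} \right)}} + 112\right)^{2} = \left(\frac{156}{-2} + 112\right)^{2} = \left(156 \left(- \frac{1}{2}\right) + 112\right)^{2} = \left(-78 + 112\right)^{2} = 34^{2} = 1156$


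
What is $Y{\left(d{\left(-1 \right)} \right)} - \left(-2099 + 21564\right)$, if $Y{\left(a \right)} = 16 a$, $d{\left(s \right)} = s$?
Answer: $-19481$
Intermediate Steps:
$Y{\left(d{\left(-1 \right)} \right)} - \left(-2099 + 21564\right) = 16 \left(-1\right) - \left(-2099 + 21564\right) = -16 - 19465 = -19481$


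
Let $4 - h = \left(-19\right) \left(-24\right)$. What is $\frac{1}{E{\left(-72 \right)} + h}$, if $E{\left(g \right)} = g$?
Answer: $- \frac{1}{524} \approx -0.0019084$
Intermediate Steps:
$h = -452$ ($h = 4 - \left(-19\right) \left(-24\right) = 4 - 456 = -452$)
$\frac{1}{E{\left(-72 \right)} + h} = \frac{1}{-72 - 452} = \frac{1}{-524} = - \frac{1}{524}$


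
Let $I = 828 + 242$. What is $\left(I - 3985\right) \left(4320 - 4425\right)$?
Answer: $306075$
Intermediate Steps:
$I = 1070$
$\left(I - 3985\right) \left(4320 - 4425\right) = \left(1070 - 3985\right) \left(4320 - 4425\right) = \left(-2915\right) \left(-105\right) = 306075$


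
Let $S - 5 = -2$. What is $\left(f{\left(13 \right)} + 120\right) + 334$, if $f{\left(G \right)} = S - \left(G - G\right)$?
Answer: $457$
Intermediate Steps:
$S = 3$ ($S = 5 - 2 = 3$)
$f{\left(G \right)} = 3$ ($f{\left(G \right)} = 3 - \left(G - G\right) = 3 - 0 = 3 + 0 = 3$)
$\left(f{\left(13 \right)} + 120\right) + 334 = \left(3 + 120\right) + 334 = 123 + 334 = 457$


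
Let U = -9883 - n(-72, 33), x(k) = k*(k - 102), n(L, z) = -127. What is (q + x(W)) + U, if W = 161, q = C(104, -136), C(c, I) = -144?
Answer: -401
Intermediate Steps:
q = -144
x(k) = k*(-102 + k)
U = -9756 (U = -9883 - 1*(-127) = -9883 + 127 = -9756)
(q + x(W)) + U = (-144 + 161*(-102 + 161)) - 9756 = (-144 + 161*59) - 9756 = (-144 + 9499) - 9756 = 9355 - 9756 = -401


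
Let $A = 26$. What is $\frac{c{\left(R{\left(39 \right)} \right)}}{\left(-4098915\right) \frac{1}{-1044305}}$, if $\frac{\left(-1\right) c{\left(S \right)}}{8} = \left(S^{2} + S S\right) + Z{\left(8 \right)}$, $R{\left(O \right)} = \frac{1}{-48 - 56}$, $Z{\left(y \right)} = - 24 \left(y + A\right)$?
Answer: $\frac{921688346147}{554173308} \approx 1663.2$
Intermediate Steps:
$Z{\left(y \right)} = -624 - 24 y$ ($Z{\left(y \right)} = - 24 \left(y + 26\right) = - 24 \left(26 + y\right) = -624 - 24 y$)
$R{\left(O \right)} = - \frac{1}{104}$ ($R{\left(O \right)} = \frac{1}{-104} = - \frac{1}{104}$)
$c{\left(S \right)} = 6528 - 16 S^{2}$ ($c{\left(S \right)} = - 8 \left(\left(S^{2} + S S\right) - 816\right) = - 8 \left(\left(S^{2} + S^{2}\right) - 816\right) = - 8 \left(2 S^{2} - 816\right) = - 8 \left(-816 + 2 S^{2}\right) = 6528 - 16 S^{2}$)
$\frac{c{\left(R{\left(39 \right)} \right)}}{\left(-4098915\right) \frac{1}{-1044305}} = \frac{6528 - 16 \left(- \frac{1}{104}\right)^{2}}{\left(-4098915\right) \frac{1}{-1044305}} = \frac{6528 - \frac{1}{676}}{\left(-4098915\right) \left(- \frac{1}{1044305}\right)} = \frac{6528 - \frac{1}{676}}{\frac{819783}{208861}} = \frac{4412927}{676} \cdot \frac{208861}{819783} = \frac{921688346147}{554173308}$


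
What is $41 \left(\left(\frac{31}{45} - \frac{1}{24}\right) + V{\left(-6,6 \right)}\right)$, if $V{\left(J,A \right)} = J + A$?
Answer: $\frac{9553}{360} \approx 26.536$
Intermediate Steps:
$V{\left(J,A \right)} = A + J$
$41 \left(\left(\frac{31}{45} - \frac{1}{24}\right) + V{\left(-6,6 \right)}\right) = 41 \left(\left(\frac{31}{45} - \frac{1}{24}\right) + \left(6 - 6\right)\right) = 41 \left(\left(31 \cdot \frac{1}{45} - \frac{1}{24}\right) + 0\right) = 41 \left(\left(\frac{31}{45} - \frac{1}{24}\right) + 0\right) = 41 \left(\frac{233}{360} + 0\right) = 41 \cdot \frac{233}{360} = \frac{9553}{360}$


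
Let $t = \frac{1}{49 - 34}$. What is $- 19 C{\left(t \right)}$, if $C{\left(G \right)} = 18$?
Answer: $-342$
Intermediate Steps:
$t = \frac{1}{15} \approx 0.066667$
$- 19 C{\left(t \right)} = \left(-19\right) 18 = -342$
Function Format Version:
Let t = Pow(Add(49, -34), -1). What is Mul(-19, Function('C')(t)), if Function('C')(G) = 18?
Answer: -342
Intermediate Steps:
t = Rational(1, 15) (t = Pow(15, -1) = Rational(1, 15) ≈ 0.066667)
Mul(-19, Function('C')(t)) = Mul(-19, 18) = -342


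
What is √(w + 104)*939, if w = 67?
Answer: 2817*√19 ≈ 12279.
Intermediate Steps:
√(w + 104)*939 = √(67 + 104)*939 = √171*939 = (3*√19)*939 = 2817*√19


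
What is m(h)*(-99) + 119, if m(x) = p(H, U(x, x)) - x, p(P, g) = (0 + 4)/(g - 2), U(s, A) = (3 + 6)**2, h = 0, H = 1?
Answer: 9005/79 ≈ 113.99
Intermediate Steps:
U(s, A) = 81 (U(s, A) = 9**2 = 81)
p(P, g) = 4/(-2 + g)
m(x) = 4/79 - x (m(x) = 4/(-2 + 81) - x = 4/79 - x)
m(h)*(-99) + 119 = (4/79 - 1*0)*(-99) + 119 = (4/79 + 0)*(-99) + 119 = (4/79)*(-99) + 119 = -396/79 + 119 = 9005/79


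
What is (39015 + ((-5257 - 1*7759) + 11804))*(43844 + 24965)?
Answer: 2601186627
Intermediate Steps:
(39015 + ((-5257 - 1*7759) + 11804))*(43844 + 24965) = (39015 + ((-5257 - 7759) + 11804))*68809 = (39015 + (-13016 + 11804))*68809 = (39015 - 1212)*68809 = 37803*68809 = 2601186627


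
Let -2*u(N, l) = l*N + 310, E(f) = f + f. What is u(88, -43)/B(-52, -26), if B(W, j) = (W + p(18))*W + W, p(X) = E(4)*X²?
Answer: -579/44044 ≈ -0.013146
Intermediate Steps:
E(f) = 2*f
p(X) = 8*X² (p(X) = (2*4)*X² = 8*X²)
u(N, l) = -155 - N*l/2 (u(N, l) = -(l*N + 310)/2 = -(N*l + 310)/2 = -(310 + N*l)/2 = -155 - N*l/2)
B(W, j) = W + W*(2592 + W) (B(W, j) = (W + 8*18²)*W + W = (W + 8*324)*W + W = (W + 2592)*W + W = (2592 + W)*W + W = W*(2592 + W) + W = W + W*(2592 + W))
u(88, -43)/B(-52, -26) = (-155 - ½*88*(-43))/((-52*(2593 - 52))) = (-155 + 1892)/((-52*2541)) = 1737/(-132132) = 1737*(-1/132132) = -579/44044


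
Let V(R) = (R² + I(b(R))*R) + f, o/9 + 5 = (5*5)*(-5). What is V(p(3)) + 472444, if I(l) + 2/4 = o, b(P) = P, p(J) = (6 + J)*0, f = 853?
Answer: 473297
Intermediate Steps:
p(J) = 0
o = -1170 (o = -45 + 9*((5*5)*(-5)) = -45 + 9*(25*(-5)) = -45 + 9*(-125) = -45 - 1125 = -1170)
I(l) = -2341/2 (I(l) = -½ - 1170 = -2341/2)
V(R) = 853 + R² - 2341*R/2 (V(R) = (R² - 2341*R/2) + 853 = 853 + R² - 2341*R/2)
V(p(3)) + 472444 = (853 + 0² - 2341/2*0) + 472444 = (853 + 0 + 0) + 472444 = 853 + 472444 = 473297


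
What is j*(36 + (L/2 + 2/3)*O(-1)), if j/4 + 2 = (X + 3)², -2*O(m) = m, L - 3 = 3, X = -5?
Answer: 908/3 ≈ 302.67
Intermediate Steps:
L = 6 (L = 3 + 3 = 6)
O(m) = -m/2
j = 8 (j = -8 + 4*(-5 + 3)² = -8 + 4*(-2)² = -8 + 4*4 = -8 + 16 = 8)
j*(36 + (L/2 + 2/3)*O(-1)) = 8*(36 + (6/2 + 2/3)*(-½*(-1))) = 8*(36 + (6*(½) + 2*(⅓))*(½)) = 8*(36 + (3 + ⅔)*(½)) = 8*(36 + (11/3)*(½)) = 8*(36 + 11/6) = 8*(227/6) = 908/3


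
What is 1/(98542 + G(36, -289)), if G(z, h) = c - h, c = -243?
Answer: 1/98588 ≈ 1.0143e-5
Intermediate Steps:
G(z, h) = -243 - h
1/(98542 + G(36, -289)) = 1/(98542 + (-243 - 1*(-289))) = 1/(98542 + (-243 + 289)) = 1/(98542 + 46) = 1/98588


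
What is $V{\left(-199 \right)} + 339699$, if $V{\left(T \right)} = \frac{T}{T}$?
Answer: $339700$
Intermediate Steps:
$V{\left(T \right)} = 1$
$V{\left(-199 \right)} + 339699 = 1 + 339699 = 339700$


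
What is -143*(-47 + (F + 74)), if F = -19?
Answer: -1144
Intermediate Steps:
-143*(-47 + (F + 74)) = -143*(-47 + (-19 + 74)) = -143*(-47 + 55) = -143*8 = -1144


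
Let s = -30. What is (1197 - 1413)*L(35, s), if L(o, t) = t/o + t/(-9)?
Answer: -3744/7 ≈ -534.86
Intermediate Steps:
L(o, t) = -t/9 + t/o (L(o, t) = t/o + t*(-⅑) = t/o - t/9 = -t/9 + t/o)
(1197 - 1413)*L(35, s) = (1197 - 1413)*(-⅑*(-30) - 30/35) = -216*(10/3 - 30*1/35) = -216*(10/3 - 6/7) = -216*52/21 = -3744/7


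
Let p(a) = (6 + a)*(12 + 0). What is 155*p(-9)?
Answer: -5580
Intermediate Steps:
p(a) = 72 + 12*a (p(a) = (6 + a)*12 = 72 + 12*a)
155*p(-9) = 155*(72 + 12*(-9)) = 155*(72 - 108) = 155*(-36) = -5580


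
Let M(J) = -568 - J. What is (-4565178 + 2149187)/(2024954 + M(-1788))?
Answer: -2415991/2026174 ≈ -1.1924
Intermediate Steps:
(-4565178 + 2149187)/(2024954 + M(-1788)) = (-4565178 + 2149187)/(2024954 + (-568 - 1*(-1788))) = -2415991/(2024954 + (-568 + 1788)) = -2415991/(2024954 + 1220) = -2415991/2026174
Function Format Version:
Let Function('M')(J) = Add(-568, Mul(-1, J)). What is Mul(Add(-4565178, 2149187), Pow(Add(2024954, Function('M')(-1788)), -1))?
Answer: Rational(-2415991, 2026174) ≈ -1.1924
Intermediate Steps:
Mul(Add(-4565178, 2149187), Pow(Add(2024954, Function('M')(-1788)), -1)) = Mul(Add(-4565178, 2149187), Pow(Add(2024954, Add(-568, Mul(-1, -1788))), -1)) = Mul(-2415991, Pow(Add(2024954, Add(-568, 1788)), -1)) = Mul(-2415991, Pow(Add(2024954, 1220), -1)) = Mul(-2415991, Pow(2026174, -1)) = Mul(-2415991, Rational(1, 2026174)) = Rational(-2415991, 2026174)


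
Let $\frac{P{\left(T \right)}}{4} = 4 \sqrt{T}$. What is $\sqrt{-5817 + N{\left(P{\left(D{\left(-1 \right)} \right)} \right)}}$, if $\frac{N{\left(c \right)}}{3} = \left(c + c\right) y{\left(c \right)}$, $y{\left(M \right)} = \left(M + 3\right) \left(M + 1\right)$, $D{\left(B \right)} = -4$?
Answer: $\sqrt{-30393 - 196032 i} \approx 289.81 - 338.21 i$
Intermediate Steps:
$y{\left(M \right)} = \left(1 + M\right) \left(3 + M\right)$ ($y{\left(M \right)} = \left(3 + M\right) \left(1 + M\right) = \left(1 + M\right) \left(3 + M\right)$)
$P{\left(T \right)} = 16 \sqrt{T}$ ($P{\left(T \right)} = 4 \cdot 4 \sqrt{T} = 16 \sqrt{T}$)
$N{\left(c \right)} = 6 c \left(3 + c^{2} + 4 c\right)$ ($N{\left(c \right)} = 3 \left(c + c\right) \left(3 + c^{2} + 4 c\right) = 3 \cdot 2 c \left(3 + c^{2} + 4 c\right) = 6 c \left(3 + c^{2} + 4 c\right)$)
$\sqrt{-5817 + N{\left(P{\left(D{\left(-1 \right)} \right)} \right)}} = \sqrt{-5817 + 6 \cdot 16 \sqrt{-4} \left(3 + \left(16 \sqrt{-4}\right)^{2} + 4 \cdot 16 \sqrt{-4}\right)} = \sqrt{-5817 + 6 \cdot 16 \cdot 2 i \left(3 + \left(16 \cdot 2 i\right)^{2} + 4 \cdot 16 \cdot 2 i\right)} = \sqrt{-5817 + 6 \cdot 32 i \left(3 + \left(32 i\right)^{2} + 4 \cdot 32 i\right)} = \sqrt{-5817 + 6 \cdot 32 i \left(3 - 1024 + 128 i\right)} = \sqrt{-5817 + 6 \cdot 32 i \left(-1021 + 128 i\right)} = \sqrt{-5817 + 192 i \left(-1021 + 128 i\right)}$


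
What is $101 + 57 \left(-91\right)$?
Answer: $-5086$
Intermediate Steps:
$101 + 57 \left(-91\right) = 101 - 5187 = -5086$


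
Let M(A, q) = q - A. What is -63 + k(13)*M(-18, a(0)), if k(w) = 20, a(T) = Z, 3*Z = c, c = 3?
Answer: 317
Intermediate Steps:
Z = 1 (Z = (1/3)*3 = 1)
a(T) = 1
-63 + k(13)*M(-18, a(0)) = -63 + 20*(1 - 1*(-18)) = -63 + 20*(1 + 18) = -63 + 20*19 = -63 + 380 = 317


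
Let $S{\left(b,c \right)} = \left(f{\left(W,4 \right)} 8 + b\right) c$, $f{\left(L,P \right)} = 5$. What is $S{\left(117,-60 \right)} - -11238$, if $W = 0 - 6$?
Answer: $1818$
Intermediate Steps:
$W = -6$ ($W = 0 - 6 = -6$)
$S{\left(b,c \right)} = c \left(40 + b\right)$ ($S{\left(b,c \right)} = \left(5 \cdot 8 + b\right) c = \left(40 + b\right) c = c \left(40 + b\right)$)
$S{\left(117,-60 \right)} - -11238 = - 60 \left(40 + 117\right) - -11238 = \left(-60\right) 157 + 11238 = -9420 + 11238 = 1818$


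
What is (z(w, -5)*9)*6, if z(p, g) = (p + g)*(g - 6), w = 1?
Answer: 2376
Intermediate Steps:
z(p, g) = (-6 + g)*(g + p) (z(p, g) = (g + p)*(-6 + g) = (-6 + g)*(g + p))
(z(w, -5)*9)*6 = (((-5)² - 6*(-5) - 6*1 - 5*1)*9)*6 = ((25 + 30 - 6 - 5)*9)*6 = (44*9)*6 = 396*6 = 2376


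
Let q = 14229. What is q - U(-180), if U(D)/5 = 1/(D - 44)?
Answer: 3187301/224 ≈ 14229.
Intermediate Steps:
U(D) = 5/(-44 + D) (U(D) = 5/(D - 44) = 5/(-44 + D))
q - U(-180) = 14229 - 5/(-44 - 180) = 14229 - 5/(-224) = 14229 - 5*(-1)/224 = 14229 - 1*(-5/224) = 14229 + 5/224 = 3187301/224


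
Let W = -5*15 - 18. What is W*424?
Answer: -39432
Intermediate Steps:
W = -93 (W = -75 - 18 = -93)
W*424 = -93*424 = -39432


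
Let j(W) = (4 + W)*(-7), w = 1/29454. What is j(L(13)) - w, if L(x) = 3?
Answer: -1443247/29454 ≈ -49.000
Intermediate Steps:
w = 1/29454 ≈ 3.3951e-5
j(W) = -28 - 7*W
j(L(13)) - w = (-28 - 7*3) - 1*1/29454 = (-28 - 21) - 1/29454 = -49 - 1/29454 = -1443247/29454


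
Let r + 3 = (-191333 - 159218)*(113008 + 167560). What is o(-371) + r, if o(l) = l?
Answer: -98353393342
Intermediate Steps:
r = -98353392971 (r = -3 + (-191333 - 159218)*(113008 + 167560) = -3 - 350551*280568 = -3 - 98353392968 = -98353392971)
o(-371) + r = -371 - 98353392971 = -98353393342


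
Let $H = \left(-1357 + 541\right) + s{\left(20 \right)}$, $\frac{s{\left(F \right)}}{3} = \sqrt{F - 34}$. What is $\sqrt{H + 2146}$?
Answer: $\sqrt{1330 + 3 i \sqrt{14}} \approx 36.469 + 0.1539 i$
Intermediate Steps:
$s{\left(F \right)} = 3 \sqrt{-34 + F}$ ($s{\left(F \right)} = 3 \sqrt{F - 34} = 3 \sqrt{-34 + F}$)
$H = -816 + 3 i \sqrt{14}$ ($H = \left(-1357 + 541\right) + 3 \sqrt{-34 + 20} = -816 + 3 \sqrt{-14} = -816 + 3 i \sqrt{14} \approx -816.0 + 11.225 i$)
$\sqrt{H + 2146} = \sqrt{\left(-816 + 3 i \sqrt{14}\right) + 2146} = \sqrt{1330 + 3 i \sqrt{14}}$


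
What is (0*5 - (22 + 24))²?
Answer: 2116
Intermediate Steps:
(0*5 - (22 + 24))² = (0 - 1*46)² = (0 - 46)² = (-46)² = 2116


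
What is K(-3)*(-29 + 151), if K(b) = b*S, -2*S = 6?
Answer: 1098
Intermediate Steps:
S = -3 (S = -1/2*6 = -3)
K(b) = -3*b (K(b) = b*(-3) = -3*b)
K(-3)*(-29 + 151) = (-3*(-3))*(-29 + 151) = 9*122 = 1098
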